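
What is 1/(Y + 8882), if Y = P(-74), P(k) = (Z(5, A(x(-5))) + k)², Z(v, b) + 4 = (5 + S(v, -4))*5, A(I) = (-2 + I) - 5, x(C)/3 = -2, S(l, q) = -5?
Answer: 1/14966 ≈ 6.6818e-5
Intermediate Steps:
x(C) = -6 (x(C) = 3*(-2) = -6)
A(I) = -7 + I
Z(v, b) = -4 (Z(v, b) = -4 + (5 - 5)*5 = -4 + 0*5 = -4 + 0 = -4)
P(k) = (-4 + k)²
Y = 6084 (Y = (-4 - 74)² = (-78)² = 6084)
1/(Y + 8882) = 1/(6084 + 8882) = 1/14966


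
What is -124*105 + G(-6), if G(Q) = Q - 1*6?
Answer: -13032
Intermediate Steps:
G(Q) = -6 + Q (G(Q) = Q - 6 = -6 + Q)
-124*105 + G(-6) = -124*105 + (-6 - 6) = -13020 - 12 = -13032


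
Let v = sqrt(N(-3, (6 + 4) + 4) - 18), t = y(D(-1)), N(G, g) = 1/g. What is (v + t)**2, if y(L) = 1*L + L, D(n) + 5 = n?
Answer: (168 - I*sqrt(3514))**2/196 ≈ 126.07 - 101.62*I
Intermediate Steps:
D(n) = -5 + n
y(L) = 2*L (y(L) = L + L = 2*L)
t = -12 (t = 2*(-5 - 1) = 2*(-6) = -12)
v = I*sqrt(3514)/14 (v = sqrt(1/((6 + 4) + 4) - 18) = sqrt(1/(10 + 4) - 18) = sqrt(1/14 - 18) = sqrt(-251/14) = I*sqrt(3514)/14 ≈ 4.2342*I)
(v + t)**2 = (I*sqrt(3514)/14 - 12)**2 = (-12 + I*sqrt(3514)/14)**2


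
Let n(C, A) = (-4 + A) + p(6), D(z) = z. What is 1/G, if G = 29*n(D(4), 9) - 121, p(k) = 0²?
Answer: 1/24 ≈ 0.041667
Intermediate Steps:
p(k) = 0
n(C, A) = -4 + A (n(C, A) = (-4 + A) + 0 = -4 + A)
G = 24 (G = 29*(-4 + 9) - 121 = 29*5 - 121 = 145 - 121 = 24)
1/G = 1/24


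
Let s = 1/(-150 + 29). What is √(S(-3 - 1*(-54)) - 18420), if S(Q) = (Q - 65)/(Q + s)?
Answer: I*√175309897495/3085 ≈ 135.72*I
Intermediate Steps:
s = -1/121 (s = 1/(-121) = -1/121 ≈ -0.0082645)
S(Q) = (-65 + Q)/(-1/121 + Q) (S(Q) = (Q - 65)/(Q - 1/121) = (-65 + Q)/(-1/121 + Q))
√(S(-3 - 1*(-54)) - 18420) = √(121*(-65 + (-3 - 1*(-54)))/(-1 + 121*(-3 - 1*(-54))) - 18420) = √(121*(-65 + (-3 + 54))/(-1 + 121*(-3 + 54)) - 18420) = √(121*(-65 + 51)/(-1 + 121*51) - 18420) = √(121*(-14)/(-1 + 6171) - 18420) = √(121*(-14)/6170 - 18420) = √(121*(1/6170)*(-14) - 18420) = √(-847/3085 - 18420) = √(-56826547/3085) = I*√175309897495/3085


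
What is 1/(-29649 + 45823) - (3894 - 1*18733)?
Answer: 240005987/16174 ≈ 14839.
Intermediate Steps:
1/(-29649 + 45823) - (3894 - 1*18733) = 1/16174 - (3894 - 18733) = 1/16174 - 1*(-14839) = 1/16174 + 14839 = 240005987/16174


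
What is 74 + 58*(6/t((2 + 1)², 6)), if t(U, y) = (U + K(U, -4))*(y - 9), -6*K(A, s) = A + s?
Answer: 2930/49 ≈ 59.796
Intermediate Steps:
K(A, s) = -A/6 - s/6 (K(A, s) = -(A + s)/6 = -A/6 - s/6)
t(U, y) = (-9 + y)*(⅔ + 5*U/6) (t(U, y) = (U + (-U/6 - ⅙*(-4)))*(y - 9) = (U + (-U/6 + ⅔))*(-9 + y) = (U + (⅔ - U/6))*(-9 + y) = (⅔ + 5*U/6)*(-9 + y) = (-9 + y)*(⅔ + 5*U/6))
74 + 58*(6/t((2 + 1)², 6)) = 74 + 58*(6/(-6 - 15*(2 + 1)²/2 + (⅔)*6 + (⅚)*(2 + 1)²*6)) = 74 + 58*(6/(-6 - 15/2*3² + 4 + (⅚)*3²*6)) = 74 + 58*(6/(-6 - 15/2*9 + 4 + (⅚)*9*6)) = 74 + 58*(6/(-6 - 135/2 + 4 + 45)) = 74 + 58*(6/(-49/2)) = 74 + 58*(6*(-2/49)) = 74 + 58*(-12/49) = 74 - 696/49 = 2930/49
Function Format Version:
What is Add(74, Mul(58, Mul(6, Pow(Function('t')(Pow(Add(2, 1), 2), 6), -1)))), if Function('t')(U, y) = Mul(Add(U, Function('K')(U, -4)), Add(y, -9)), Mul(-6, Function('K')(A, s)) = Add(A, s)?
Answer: Rational(2930, 49) ≈ 59.796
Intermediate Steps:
Function('K')(A, s) = Add(Mul(Rational(-1, 6), A), Mul(Rational(-1, 6), s)) (Function('K')(A, s) = Mul(Rational(-1, 6), Add(A, s)) = Add(Mul(Rational(-1, 6), A), Mul(Rational(-1, 6), s)))
Function('t')(U, y) = Mul(Add(-9, y), Add(Rational(2, 3), Mul(Rational(5, 6), U))) (Function('t')(U, y) = Mul(Add(U, Add(Mul(Rational(-1, 6), U), Mul(Rational(-1, 6), -4))), Add(y, -9)) = Mul(Add(U, Add(Mul(Rational(-1, 6), U), Rational(2, 3))), Add(-9, y)) = Mul(Add(U, Add(Rational(2, 3), Mul(Rational(-1, 6), U))), Add(-9, y)) = Mul(Add(Rational(2, 3), Mul(Rational(5, 6), U)), Add(-9, y)) = Mul(Add(-9, y), Add(Rational(2, 3), Mul(Rational(5, 6), U))))
Add(74, Mul(58, Mul(6, Pow(Function('t')(Pow(Add(2, 1), 2), 6), -1)))) = Add(74, Mul(58, Mul(6, Pow(Add(-6, Mul(Rational(-15, 2), Pow(Add(2, 1), 2)), Mul(Rational(2, 3), 6), Mul(Rational(5, 6), Pow(Add(2, 1), 2), 6)), -1)))) = Add(74, Mul(58, Mul(6, Pow(Add(-6, Mul(Rational(-15, 2), Pow(3, 2)), 4, Mul(Rational(5, 6), Pow(3, 2), 6)), -1)))) = Add(74, Mul(58, Mul(6, Pow(Add(-6, Mul(Rational(-15, 2), 9), 4, Mul(Rational(5, 6), 9, 6)), -1)))) = Add(74, Mul(58, Mul(6, Pow(Add(-6, Rational(-135, 2), 4, 45), -1)))) = Add(74, Mul(58, Mul(6, Pow(Rational(-49, 2), -1)))) = Add(74, Mul(58, Mul(6, Rational(-2, 49)))) = Add(74, Mul(58, Rational(-12, 49))) = Add(74, Rational(-696, 49)) = Rational(2930, 49)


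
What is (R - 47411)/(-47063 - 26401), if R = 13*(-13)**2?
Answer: 22607/36732 ≈ 0.61546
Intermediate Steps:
R = 2197 (R = 13*169 = 2197)
(R - 47411)/(-47063 - 26401) = (2197 - 47411)/(-47063 - 26401) = -45214/(-73464) = -45214*(-1/73464) = 22607/36732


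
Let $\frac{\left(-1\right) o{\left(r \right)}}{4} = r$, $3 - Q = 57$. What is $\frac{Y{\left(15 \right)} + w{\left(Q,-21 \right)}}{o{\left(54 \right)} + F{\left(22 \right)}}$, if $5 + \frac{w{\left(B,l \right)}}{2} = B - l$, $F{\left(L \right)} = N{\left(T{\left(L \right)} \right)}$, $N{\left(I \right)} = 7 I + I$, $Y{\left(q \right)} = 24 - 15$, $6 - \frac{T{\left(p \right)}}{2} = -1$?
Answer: $\frac{67}{104} \approx 0.64423$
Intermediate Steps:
$Q = -54$ ($Q = 3 - 57 = -54$)
$T{\left(p \right)} = 14$ ($T{\left(p \right)} = 12 - -2 = 12 + 2 = 14$)
$Y{\left(q \right)} = 9$
$o{\left(r \right)} = - 4 r$
$N{\left(I \right)} = 8 I$
$F{\left(L \right)} = 112$ ($F{\left(L \right)} = 8 \cdot 14 = 112$)
$w{\left(B,l \right)} = -10 - 2 l + 2 B$ ($w{\left(B,l \right)} = -10 + 2 \left(B - l\right) = -10 + \left(- 2 l + 2 B\right) = -10 - 2 l + 2 B$)
$\frac{Y{\left(15 \right)} + w{\left(Q,-21 \right)}}{o{\left(54 \right)} + F{\left(22 \right)}} = \frac{9 - 76}{\left(-4\right) 54 + 112} = \frac{9 - 76}{-216 + 112} = \frac{9 - 76}{-104} = \left(-67\right) \left(- \frac{1}{104}\right) = \frac{67}{104}$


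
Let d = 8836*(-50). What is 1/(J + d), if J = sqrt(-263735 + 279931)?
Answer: -110450/48796805951 - sqrt(4049)/97593611902 ≈ -2.2641e-6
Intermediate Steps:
d = -441800
J = 2*sqrt(4049) (J = sqrt(16196) = 2*sqrt(4049) ≈ 127.26)
1/(J + d) = 1/(2*sqrt(4049) - 441800) = 1/(-441800 + 2*sqrt(4049))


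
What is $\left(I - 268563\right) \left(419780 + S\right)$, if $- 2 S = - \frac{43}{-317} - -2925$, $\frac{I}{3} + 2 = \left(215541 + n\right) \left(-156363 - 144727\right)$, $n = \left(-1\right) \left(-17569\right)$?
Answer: $- \frac{27921855155221970394}{317} \approx -8.8082 \cdot 10^{16}$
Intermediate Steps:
$n = 17569$
$I = -210561269706$ ($I = -6 + 3 \left(215541 + 17569\right) \left(-156363 - 144727\right) = -6 + 3 \cdot 233110 \left(-301090\right) = -6 + 3 \left(-70187089900\right) = -6 - 210561269700 = -210561269706$)
$S = - \frac{463634}{317}$ ($S = - \frac{- \frac{43}{-317} - -2925}{2} = - \frac{\left(-43\right) \left(- \frac{1}{317}\right) + 2925}{2} = - \frac{\frac{43}{317} + 2925}{2} = \left(- \frac{1}{2}\right) \frac{927268}{317} = - \frac{463634}{317} \approx -1462.6$)
$\left(I - 268563\right) \left(419780 + S\right) = \left(-210561269706 - 268563\right) \left(419780 - \frac{463634}{317}\right) = \left(-210561538269\right) \frac{132606626}{317} = - \frac{27921855155221970394}{317}$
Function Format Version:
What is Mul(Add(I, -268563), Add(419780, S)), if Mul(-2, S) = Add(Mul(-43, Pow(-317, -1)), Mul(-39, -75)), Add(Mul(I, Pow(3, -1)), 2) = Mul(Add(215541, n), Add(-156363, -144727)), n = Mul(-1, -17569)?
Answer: Rational(-27921855155221970394, 317) ≈ -8.8082e+16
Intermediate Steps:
n = 17569
I = -210561269706 (I = Add(-6, Mul(3, Mul(Add(215541, 17569), Add(-156363, -144727)))) = Add(-6, Mul(3, Mul(233110, -301090))) = Add(-6, Mul(3, -70187089900)) = Add(-6, -210561269700) = -210561269706)
S = Rational(-463634, 317) (S = Mul(Rational(-1, 2), Add(Mul(-43, Pow(-317, -1)), Mul(-39, -75))) = Mul(Rational(-1, 2), Add(Mul(-43, Rational(-1, 317)), 2925)) = Mul(Rational(-1, 2), Add(Rational(43, 317), 2925)) = Mul(Rational(-1, 2), Rational(927268, 317)) = Rational(-463634, 317) ≈ -1462.6)
Mul(Add(I, -268563), Add(419780, S)) = Mul(Add(-210561269706, -268563), Add(419780, Rational(-463634, 317))) = Mul(-210561538269, Rational(132606626, 317)) = Rational(-27921855155221970394, 317)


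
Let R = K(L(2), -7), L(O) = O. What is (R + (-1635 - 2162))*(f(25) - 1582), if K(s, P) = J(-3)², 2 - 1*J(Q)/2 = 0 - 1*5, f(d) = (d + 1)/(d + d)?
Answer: 142372737/25 ≈ 5.6949e+6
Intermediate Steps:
f(d) = (1 + d)/(2*d) (f(d) = (1 + d)/((2*d)) = (1 + d)*(1/(2*d)) = (1 + d)/(2*d))
J(Q) = 14 (J(Q) = 4 - 2*(0 - 1*5) = 4 - 2*(0 - 5) = 4 - 2*(-5) = 4 + 10 = 14)
K(s, P) = 196 (K(s, P) = 14² = 196)
R = 196
(R + (-1635 - 2162))*(f(25) - 1582) = (196 + (-1635 - 2162))*((½)*(1 + 25)/25 - 1582) = (196 - 3797)*((½)*(1/25)*26 - 1582) = -3601*(13/25 - 1582) = -3601*(-39537/25) = 142372737/25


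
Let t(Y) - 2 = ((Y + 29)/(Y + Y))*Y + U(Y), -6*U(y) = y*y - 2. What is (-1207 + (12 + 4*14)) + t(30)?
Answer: -7543/6 ≈ -1257.2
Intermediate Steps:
U(y) = ⅓ - y²/6 (U(y) = -(y*y - 2)/6 = -(y² - 2)/6 = -(-2 + y²)/6 = ⅓ - y²/6)
t(Y) = 101/6 + Y/2 - Y²/6 (t(Y) = 2 + (((Y + 29)/(Y + Y))*Y + (⅓ - Y²/6)) = 2 + (((29 + Y)/((2*Y)))*Y + (⅓ - Y²/6)) = 2 + (((29 + Y)*(1/(2*Y)))*Y + (⅓ - Y²/6)) = 2 + (((29 + Y)/(2*Y))*Y + (⅓ - Y²/6)) = 2 + ((29/2 + Y/2) + (⅓ - Y²/6)) = 2 + (89/6 + Y/2 - Y²/6) = 101/6 + Y/2 - Y²/6)
(-1207 + (12 + 4*14)) + t(30) = (-1207 + (12 + 4*14)) + (101/6 + (½)*30 - ⅙*30²) = (-1207 + (12 + 56)) + (101/6 + 15 - ⅙*900) = (-1207 + 68) + (101/6 + 15 - 150) = -1139 - 709/6 = -7543/6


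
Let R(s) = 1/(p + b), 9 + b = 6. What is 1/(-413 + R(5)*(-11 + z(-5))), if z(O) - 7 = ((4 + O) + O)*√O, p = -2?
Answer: -1145/471989 - 10*I*√5/1415967 ≈ -0.0024259 - 1.5792e-5*I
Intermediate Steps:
b = -3 (b = -9 + 6 = -3)
z(O) = 7 + √O*(4 + 2*O) (z(O) = 7 + ((4 + O) + O)*√O = 7 + (4 + 2*O)*√O = 7 + √O*(4 + 2*O))
R(s) = -⅕ (R(s) = 1/(-2 - 3) = 1/(-5) = -⅕)
1/(-413 + R(5)*(-11 + z(-5))) = 1/(-413 - (-11 + (7 + 2*(-5)^(3/2) + 4*√(-5)))/5) = 1/(-413 - (-11 + (7 + 2*(-5*I*√5) + 4*(I*√5)))/5) = 1/(-413 - (-11 + (7 - 10*I*√5 + 4*I*√5))/5) = 1/(-413 - (-11 + (7 - 6*I*√5))/5) = 1/(-413 - (-4 - 6*I*√5)/5) = 1/(-413 + (⅘ + 6*I*√5/5)) = 1/(-2061/5 + 6*I*√5/5)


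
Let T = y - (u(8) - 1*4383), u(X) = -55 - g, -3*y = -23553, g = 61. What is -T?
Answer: -12350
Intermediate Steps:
y = 7851 (y = -⅓*(-23553) = 7851)
u(X) = -116 (u(X) = -55 - 1*61 = -55 - 61 = -116)
T = 12350 (T = 7851 - (-116 - 1*4383) = 7851 - (-116 - 4383) = 7851 - 1*(-4499) = 7851 + 4499 = 12350)
-T = -1*12350 = -12350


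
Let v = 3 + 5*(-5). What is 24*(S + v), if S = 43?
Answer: 504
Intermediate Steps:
v = -22 (v = 3 - 25 = -22)
24*(S + v) = 24*(43 - 22) = 24*21 = 504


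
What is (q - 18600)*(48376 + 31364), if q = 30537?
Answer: 951856380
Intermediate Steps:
(q - 18600)*(48376 + 31364) = (30537 - 18600)*(48376 + 31364) = 11937*79740 = 951856380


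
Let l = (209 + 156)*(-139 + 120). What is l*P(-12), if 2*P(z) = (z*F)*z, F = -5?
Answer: 2496600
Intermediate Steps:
P(z) = -5*z**2/2 (P(z) = ((z*(-5))*z)/2 = ((-5*z)*z)/2 = (-5*z**2)/2 = -5*z**2/2)
l = -6935 (l = 365*(-19) = -6935)
l*P(-12) = -(-34675)*(-12)**2/2 = -(-34675)*144/2 = -6935*(-360) = 2496600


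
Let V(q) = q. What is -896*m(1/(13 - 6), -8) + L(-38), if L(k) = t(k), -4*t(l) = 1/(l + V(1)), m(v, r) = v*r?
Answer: 151553/148 ≈ 1024.0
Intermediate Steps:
m(v, r) = r*v
t(l) = -1/(4*(1 + l)) (t(l) = -1/(4*(l + 1)) = -1/(4*(1 + l)))
L(k) = -1/(4 + 4*k)
-896*m(1/(13 - 6), -8) + L(-38) = -(-7168)/(13 - 6) - 1/(4 + 4*(-38)) = -(-7168)/7 - 1/(4 - 152) = -(-7168)/7 - 1/(-148) = -896*(-8/7) - 1*(-1/148) = 1024 + 1/148 = 151553/148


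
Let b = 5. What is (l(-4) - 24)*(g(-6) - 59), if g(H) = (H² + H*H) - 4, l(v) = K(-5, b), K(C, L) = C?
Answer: -261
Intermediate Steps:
l(v) = -5
g(H) = -4 + 2*H² (g(H) = (H² + H²) - 4 = 2*H² - 4 = -4 + 2*H²)
(l(-4) - 24)*(g(-6) - 59) = (-5 - 24)*((-4 + 2*(-6)²) - 59) = -29*((-4 + 2*36) - 59) = -29*((-4 + 72) - 59) = -29*(68 - 59) = -29*9 = -261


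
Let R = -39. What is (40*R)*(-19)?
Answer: 29640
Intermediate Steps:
(40*R)*(-19) = (40*(-39))*(-19) = -1560*(-19) = 29640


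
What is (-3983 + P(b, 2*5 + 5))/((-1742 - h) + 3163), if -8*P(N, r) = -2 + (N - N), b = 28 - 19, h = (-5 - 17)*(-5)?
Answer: -15931/5244 ≈ -3.0379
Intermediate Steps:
h = 110 (h = -22*(-5) = 110)
b = 9
P(N, r) = ¼ (P(N, r) = -(-2 + (N - N))/8 = -(-2 + 0)/8 = -⅛*(-2) = ¼)
(-3983 + P(b, 2*5 + 5))/((-1742 - h) + 3163) = (-3983 + ¼)/((-1742 - 1*110) + 3163) = -15931/(4*((-1742 - 110) + 3163)) = -15931/(4*(-1852 + 3163)) = -15931/4/1311 = -15931/4*1/1311 = -15931/5244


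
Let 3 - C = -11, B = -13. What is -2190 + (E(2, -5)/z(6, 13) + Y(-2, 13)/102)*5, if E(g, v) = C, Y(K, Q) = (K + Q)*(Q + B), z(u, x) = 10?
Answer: -2183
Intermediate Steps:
C = 14 (C = 3 - 1*(-11) = 3 + 11 = 14)
Y(K, Q) = (-13 + Q)*(K + Q) (Y(K, Q) = (K + Q)*(Q - 13) = (K + Q)*(-13 + Q) = (-13 + Q)*(K + Q))
E(g, v) = 14
-2190 + (E(2, -5)/z(6, 13) + Y(-2, 13)/102)*5 = -2190 + (14/10 + (13² - 13*(-2) - 13*13 - 2*13)/102)*5 = -2190 + (14*(⅒) + (169 + 26 - 169 - 26)*(1/102))*5 = -2190 + (7/5 + 0*(1/102))*5 = -2190 + (7/5 + 0)*5 = -2190 + (7/5)*5 = -2190 + 7 = -2183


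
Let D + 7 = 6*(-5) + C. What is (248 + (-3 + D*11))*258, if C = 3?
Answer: -33282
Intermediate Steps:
D = -34 (D = -7 + (6*(-5) + 3) = -7 + (-30 + 3) = -7 - 27 = -34)
(248 + (-3 + D*11))*258 = (248 + (-3 - 34*11))*258 = (248 + (-3 - 374))*258 = (248 - 377)*258 = -129*258 = -33282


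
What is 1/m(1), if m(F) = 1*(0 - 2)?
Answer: -1/2 ≈ -0.50000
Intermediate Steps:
m(F) = -2 (m(F) = 1*(-2) = -2)
1/m(1) = 1/(-2) = -1/2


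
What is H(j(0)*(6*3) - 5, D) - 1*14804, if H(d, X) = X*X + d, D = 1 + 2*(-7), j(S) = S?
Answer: -14640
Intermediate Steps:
D = -13 (D = 1 - 14 = -13)
H(d, X) = d + X² (H(d, X) = X² + d = d + X²)
H(j(0)*(6*3) - 5, D) - 1*14804 = ((0*(6*3) - 5) + (-13)²) - 1*14804 = ((0*18 - 5) + 169) - 14804 = ((0 - 5) + 169) - 14804 = (-5 + 169) - 14804 = 164 - 14804 = -14640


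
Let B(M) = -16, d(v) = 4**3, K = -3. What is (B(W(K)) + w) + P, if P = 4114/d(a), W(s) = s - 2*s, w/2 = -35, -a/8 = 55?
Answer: -695/32 ≈ -21.719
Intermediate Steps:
a = -440 (a = -8*55 = -440)
w = -70 (w = 2*(-35) = -70)
W(s) = -s
d(v) = 64
P = 2057/32 (P = 4114/64 = 4114*(1/64) = 2057/32 ≈ 64.281)
(B(W(K)) + w) + P = (-16 - 70) + 2057/32 = -86 + 2057/32 = -695/32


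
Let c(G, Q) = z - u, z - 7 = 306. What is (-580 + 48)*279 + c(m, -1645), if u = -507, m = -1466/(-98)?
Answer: -147608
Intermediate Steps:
m = 733/49 (m = -1466*(-1/98) = 733/49 ≈ 14.959)
z = 313 (z = 7 + 306 = 313)
c(G, Q) = 820 (c(G, Q) = 313 - 1*(-507) = 313 + 507 = 820)
(-580 + 48)*279 + c(m, -1645) = (-580 + 48)*279 + 820 = -532*279 + 820 = -148428 + 820 = -147608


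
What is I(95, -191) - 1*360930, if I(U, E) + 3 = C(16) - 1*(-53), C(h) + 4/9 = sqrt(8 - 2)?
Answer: -3247924/9 + sqrt(6) ≈ -3.6088e+5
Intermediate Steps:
C(h) = -4/9 + sqrt(6) (C(h) = -4/9 + sqrt(8 - 2) = -4/9 + sqrt(6))
I(U, E) = 446/9 + sqrt(6) (I(U, E) = -3 + ((-4/9 + sqrt(6)) - 1*(-53)) = -3 + ((-4/9 + sqrt(6)) + 53) = -3 + (473/9 + sqrt(6)) = 446/9 + sqrt(6))
I(95, -191) - 1*360930 = (446/9 + sqrt(6)) - 1*360930 = (446/9 + sqrt(6)) - 360930 = -3247924/9 + sqrt(6)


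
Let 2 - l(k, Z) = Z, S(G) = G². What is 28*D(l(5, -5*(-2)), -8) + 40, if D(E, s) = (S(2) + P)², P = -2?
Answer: 152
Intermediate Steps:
l(k, Z) = 2 - Z
D(E, s) = 4 (D(E, s) = (2² - 2)² = (4 - 2)² = 2² = 4)
28*D(l(5, -5*(-2)), -8) + 40 = 28*4 + 40 = 112 + 40 = 152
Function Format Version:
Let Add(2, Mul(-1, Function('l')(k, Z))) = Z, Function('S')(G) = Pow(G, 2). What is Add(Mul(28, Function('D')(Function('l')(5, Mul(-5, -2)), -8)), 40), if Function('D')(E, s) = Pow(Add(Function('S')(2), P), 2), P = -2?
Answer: 152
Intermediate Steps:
Function('l')(k, Z) = Add(2, Mul(-1, Z))
Function('D')(E, s) = 4 (Function('D')(E, s) = Pow(Add(Pow(2, 2), -2), 2) = Pow(Add(4, -2), 2) = Pow(2, 2) = 4)
Add(Mul(28, Function('D')(Function('l')(5, Mul(-5, -2)), -8)), 40) = Add(Mul(28, 4), 40) = Add(112, 40) = 152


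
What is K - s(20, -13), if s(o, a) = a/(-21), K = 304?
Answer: 6371/21 ≈ 303.38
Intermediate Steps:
s(o, a) = -a/21 (s(o, a) = a*(-1/21) = -a/21)
K - s(20, -13) = 304 - (-1)*(-13)/21 = 304 - 1*13/21 = 304 - 13/21 = 6371/21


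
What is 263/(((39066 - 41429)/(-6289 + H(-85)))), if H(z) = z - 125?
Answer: 1709237/2363 ≈ 723.33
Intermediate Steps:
H(z) = -125 + z
263/(((39066 - 41429)/(-6289 + H(-85)))) = 263/(((39066 - 41429)/(-6289 + (-125 - 85)))) = 263/((-2363/(-6289 - 210))) = 263/((-2363/(-6499))) = 263/((-2363*(-1/6499))) = 263/(2363/6499) = 263*(6499/2363) = 1709237/2363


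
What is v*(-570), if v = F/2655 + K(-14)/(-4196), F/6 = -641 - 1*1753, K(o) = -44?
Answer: 190489326/61891 ≈ 3077.8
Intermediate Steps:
F = -14364 (F = 6*(-641 - 1*1753) = 6*(-641 - 1753) = 6*(-2394) = -14364)
v = -1670959/309455 (v = -14364/2655 - 44/(-4196) = -14364*1/2655 - 44*(-1/4196) = -1596/295 + 11/1049 = -1670959/309455 ≈ -5.3997)
v*(-570) = -1670959/309455*(-570) = 190489326/61891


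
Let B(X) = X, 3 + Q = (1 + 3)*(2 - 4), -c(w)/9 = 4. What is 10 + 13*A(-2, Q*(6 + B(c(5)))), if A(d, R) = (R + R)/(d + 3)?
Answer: 8590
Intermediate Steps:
c(w) = -36 (c(w) = -9*4 = -36)
Q = -11 (Q = -3 + (1 + 3)*(2 - 4) = -3 + 4*(-2) = -3 - 8 = -11)
A(d, R) = 2*R/(3 + d) (A(d, R) = (2*R)/(3 + d) = 2*R/(3 + d))
10 + 13*A(-2, Q*(6 + B(c(5)))) = 10 + 13*(2*(-11*(6 - 36))/(3 - 2)) = 10 + 13*(2*(-11*(-30))/1) = 10 + 13*(2*330*1) = 10 + 13*660 = 10 + 8580 = 8590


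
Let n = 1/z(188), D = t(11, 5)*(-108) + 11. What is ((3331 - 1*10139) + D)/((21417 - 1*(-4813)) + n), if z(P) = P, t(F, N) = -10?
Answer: -1074796/4931241 ≈ -0.21796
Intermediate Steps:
D = 1091 (D = -10*(-108) + 11 = 1080 + 11 = 1091)
n = 1/188 ≈ 0.0053191
((3331 - 1*10139) + D)/((21417 - 1*(-4813)) + n) = ((3331 - 1*10139) + 1091)/((21417 - 1*(-4813)) + 1/188) = ((3331 - 10139) + 1091)/((21417 + 4813) + 1/188) = (-6808 + 1091)/(26230 + 1/188) = -5717/4931241/188 = -5717*188/4931241 = -1074796/4931241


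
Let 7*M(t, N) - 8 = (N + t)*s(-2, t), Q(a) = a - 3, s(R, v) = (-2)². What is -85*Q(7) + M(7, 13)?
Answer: -2292/7 ≈ -327.43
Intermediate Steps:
s(R, v) = 4
Q(a) = -3 + a
M(t, N) = 8/7 + 4*N/7 + 4*t/7 (M(t, N) = 8/7 + ((N + t)*4)/7 = 8/7 + (4*N + 4*t)/7 = 8/7 + (4*N/7 + 4*t/7) = 8/7 + 4*N/7 + 4*t/7)
-85*Q(7) + M(7, 13) = -85*(-3 + 7) + (8/7 + (4/7)*13 + (4/7)*7) = -85*4 + (8/7 + 52/7 + 4) = -340 + 88/7 = -2292/7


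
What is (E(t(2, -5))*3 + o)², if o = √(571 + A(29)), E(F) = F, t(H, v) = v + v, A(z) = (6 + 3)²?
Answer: 1552 - 120*√163 ≈ 19.943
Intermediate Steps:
A(z) = 81 (A(z) = 9² = 81)
t(H, v) = 2*v
o = 2*√163 (o = √(571 + 81) = √652 = 2*√163 ≈ 25.534)
(E(t(2, -5))*3 + o)² = ((2*(-5))*3 + 2*√163)² = (-10*3 + 2*√163)² = (-30 + 2*√163)²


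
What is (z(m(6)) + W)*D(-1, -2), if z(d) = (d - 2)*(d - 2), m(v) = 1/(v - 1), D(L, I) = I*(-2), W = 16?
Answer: 1924/25 ≈ 76.960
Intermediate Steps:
D(L, I) = -2*I
m(v) = 1/(-1 + v)
z(d) = (-2 + d)² (z(d) = (-2 + d)*(-2 + d) = (-2 + d)²)
(z(m(6)) + W)*D(-1, -2) = ((-2 + 1/(-1 + 6))² + 16)*(-2*(-2)) = ((-2 + 1/5)² + 16)*4 = ((-2 + ⅕)² + 16)*4 = ((-9/5)² + 16)*4 = (81/25 + 16)*4 = (481/25)*4 = 1924/25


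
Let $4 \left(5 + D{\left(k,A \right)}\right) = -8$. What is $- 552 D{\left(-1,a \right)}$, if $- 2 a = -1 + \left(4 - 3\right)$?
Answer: $3864$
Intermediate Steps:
$a = 0$ ($a = - \frac{-1 + \left(4 - 3\right)}{2} = - \frac{-1 + 1}{2} = \left(- \frac{1}{2}\right) 0 = 0$)
$D{\left(k,A \right)} = -7$ ($D{\left(k,A \right)} = -5 + \frac{1}{4} \left(-8\right) = -5 - 2 = -7$)
$- 552 D{\left(-1,a \right)} = \left(-552\right) \left(-7\right) = 3864$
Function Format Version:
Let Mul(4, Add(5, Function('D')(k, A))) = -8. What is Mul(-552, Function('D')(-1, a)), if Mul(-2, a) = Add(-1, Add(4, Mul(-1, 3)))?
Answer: 3864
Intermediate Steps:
a = 0 (a = Mul(Rational(-1, 2), Add(-1, Add(4, Mul(-1, 3)))) = Mul(Rational(-1, 2), Add(-1, Add(4, -3))) = Mul(Rational(-1, 2), Add(-1, 1)) = Mul(Rational(-1, 2), 0) = 0)
Function('D')(k, A) = -7 (Function('D')(k, A) = Add(-5, Mul(Rational(1, 4), -8)) = Add(-5, -2) = -7)
Mul(-552, Function('D')(-1, a)) = Mul(-552, -7) = 3864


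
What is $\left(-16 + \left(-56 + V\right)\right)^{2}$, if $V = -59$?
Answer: $17161$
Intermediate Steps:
$\left(-16 + \left(-56 + V\right)\right)^{2} = \left(-16 - 115\right)^{2} = \left(-131\right)^{2} = 17161$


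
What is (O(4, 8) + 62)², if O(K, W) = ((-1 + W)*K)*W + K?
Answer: 84100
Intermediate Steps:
O(K, W) = K + K*W*(-1 + W) (O(K, W) = (K*(-1 + W))*W + K = K*W*(-1 + W) + K = K + K*W*(-1 + W))
(O(4, 8) + 62)² = (4*(1 + 8² - 1*8) + 62)² = (4*(1 + 64 - 8) + 62)² = (4*57 + 62)² = (228 + 62)² = 290² = 84100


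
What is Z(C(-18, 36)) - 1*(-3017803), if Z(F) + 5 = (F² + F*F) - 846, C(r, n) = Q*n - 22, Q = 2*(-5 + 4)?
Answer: 3034624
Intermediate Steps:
Q = -2 (Q = 2*(-1) = -2)
C(r, n) = -22 - 2*n (C(r, n) = -2*n - 22 = -22 - 2*n)
Z(F) = -851 + 2*F² (Z(F) = -5 + ((F² + F*F) - 846) = -5 + ((F² + F²) - 846) = -5 + (2*F² - 846) = -5 + (-846 + 2*F²) = -851 + 2*F²)
Z(C(-18, 36)) - 1*(-3017803) = (-851 + 2*(-22 - 2*36)²) - 1*(-3017803) = (-851 + 2*(-22 - 72)²) + 3017803 = (-851 + 2*(-94)²) + 3017803 = (-851 + 2*8836) + 3017803 = (-851 + 17672) + 3017803 = 16821 + 3017803 = 3034624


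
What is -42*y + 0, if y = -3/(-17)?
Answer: -126/17 ≈ -7.4118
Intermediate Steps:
y = 3/17 (y = -3*(-1/17) = 3/17 ≈ 0.17647)
-42*y + 0 = -42*3/17 + 0 = -126/17 + 0 = -126/17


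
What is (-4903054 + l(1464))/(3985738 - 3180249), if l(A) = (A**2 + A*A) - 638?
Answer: -617100/805489 ≈ -0.76612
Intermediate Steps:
l(A) = -638 + 2*A**2 (l(A) = (A**2 + A**2) - 638 = 2*A**2 - 638 = -638 + 2*A**2)
(-4903054 + l(1464))/(3985738 - 3180249) = (-4903054 + (-638 + 2*1464**2))/(3985738 - 3180249) = (-4903054 + (-638 + 2*2143296))/805489 = (-4903054 + (-638 + 4286592))*(1/805489) = (-4903054 + 4285954)*(1/805489) = -617100*1/805489 = -617100/805489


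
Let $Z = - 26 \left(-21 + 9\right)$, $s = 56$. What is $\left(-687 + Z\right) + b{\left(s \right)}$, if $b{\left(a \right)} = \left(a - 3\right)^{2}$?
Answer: $2434$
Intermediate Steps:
$b{\left(a \right)} = \left(-3 + a\right)^{2}$
$Z = 312$ ($Z = \left(-26\right) \left(-12\right) = 312$)
$\left(-687 + Z\right) + b{\left(s \right)} = \left(-687 + 312\right) + \left(-3 + 56\right)^{2} = -375 + 53^{2} = -375 + 2809 = 2434$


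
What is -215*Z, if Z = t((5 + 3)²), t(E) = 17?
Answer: -3655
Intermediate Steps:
Z = 17
-215*Z = -215*17 = -3655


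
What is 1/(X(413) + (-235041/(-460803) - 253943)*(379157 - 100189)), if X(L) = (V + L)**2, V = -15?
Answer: -153601/10881351373218524 ≈ -1.4116e-11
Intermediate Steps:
X(L) = (-15 + L)**2
1/(X(413) + (-235041/(-460803) - 253943)*(379157 - 100189)) = 1/((-15 + 413)**2 + (-235041/(-460803) - 253943)*(379157 - 100189)) = 1/(398**2 + (-235041*(-1/460803) - 253943)*278968) = 1/(158404 + (78347/153601 - 253943)*278968) = 1/(158404 - 39005820396/153601*278968) = 1/(158404 - 10881375704231328/153601) = 1/(-10881351373218524/153601) = -153601/10881351373218524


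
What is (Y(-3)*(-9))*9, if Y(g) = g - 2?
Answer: 405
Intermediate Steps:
Y(g) = -2 + g
(Y(-3)*(-9))*9 = ((-2 - 3)*(-9))*9 = -5*(-9)*9 = 45*9 = 405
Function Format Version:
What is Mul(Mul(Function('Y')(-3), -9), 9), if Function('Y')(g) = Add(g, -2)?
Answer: 405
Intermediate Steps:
Function('Y')(g) = Add(-2, g)
Mul(Mul(Function('Y')(-3), -9), 9) = Mul(Mul(Add(-2, -3), -9), 9) = Mul(Mul(-5, -9), 9) = Mul(45, 9) = 405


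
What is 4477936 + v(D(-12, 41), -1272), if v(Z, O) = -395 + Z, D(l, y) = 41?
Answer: 4477582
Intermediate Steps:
4477936 + v(D(-12, 41), -1272) = 4477936 + (-395 + 41) = 4477936 - 354 = 4477582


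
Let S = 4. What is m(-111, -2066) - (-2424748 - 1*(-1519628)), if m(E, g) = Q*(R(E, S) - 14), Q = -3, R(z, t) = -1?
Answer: 905165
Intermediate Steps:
m(E, g) = 45 (m(E, g) = -3*(-1 - 14) = -3*(-15) = 45)
m(-111, -2066) - (-2424748 - 1*(-1519628)) = 45 - (-2424748 - 1*(-1519628)) = 45 - (-2424748 + 1519628) = 45 - 1*(-905120) = 45 + 905120 = 905165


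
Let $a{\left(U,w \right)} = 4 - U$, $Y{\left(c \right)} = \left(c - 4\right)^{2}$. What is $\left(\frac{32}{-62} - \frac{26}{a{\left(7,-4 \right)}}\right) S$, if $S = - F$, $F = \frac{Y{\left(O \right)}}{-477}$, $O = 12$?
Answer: $\frac{48512}{44361} \approx 1.0936$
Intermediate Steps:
$Y{\left(c \right)} = \left(-4 + c\right)^{2}$
$F = - \frac{64}{477}$ ($F = \frac{\left(-4 + 12\right)^{2}}{-477} = 8^{2} \left(- \frac{1}{477}\right) = 64 \left(- \frac{1}{477}\right) = - \frac{64}{477} \approx -0.13417$)
$S = \frac{64}{477}$ ($S = \left(-1\right) \left(- \frac{64}{477}\right) = \frac{64}{477} \approx 0.13417$)
$\left(\frac{32}{-62} - \frac{26}{a{\left(7,-4 \right)}}\right) S = \left(\frac{32}{-62} - \frac{26}{4 - 7}\right) \frac{64}{477} = \left(32 \left(- \frac{1}{62}\right) - \frac{26}{4 - 7}\right) \frac{64}{477} = \left(- \frac{16}{31} - \frac{26}{-3}\right) \frac{64}{477} = \left(- \frac{16}{31} - - \frac{26}{3}\right) \frac{64}{477} = \left(- \frac{16}{31} + \frac{26}{3}\right) \frac{64}{477} = \frac{758}{93} \cdot \frac{64}{477} = \frac{48512}{44361}$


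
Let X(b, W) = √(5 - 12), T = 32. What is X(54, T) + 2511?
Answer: 2511 + I*√7 ≈ 2511.0 + 2.6458*I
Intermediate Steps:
X(b, W) = I*√7 (X(b, W) = √(-7) = I*√7)
X(54, T) + 2511 = I*√7 + 2511 = 2511 + I*√7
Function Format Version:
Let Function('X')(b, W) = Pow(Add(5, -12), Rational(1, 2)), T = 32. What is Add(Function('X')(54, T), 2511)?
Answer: Add(2511, Mul(I, Pow(7, Rational(1, 2)))) ≈ Add(2511.0, Mul(2.6458, I))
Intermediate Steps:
Function('X')(b, W) = Mul(I, Pow(7, Rational(1, 2))) (Function('X')(b, W) = Pow(-7, Rational(1, 2)) = Mul(I, Pow(7, Rational(1, 2))))
Add(Function('X')(54, T), 2511) = Add(Mul(I, Pow(7, Rational(1, 2))), 2511) = Add(2511, Mul(I, Pow(7, Rational(1, 2))))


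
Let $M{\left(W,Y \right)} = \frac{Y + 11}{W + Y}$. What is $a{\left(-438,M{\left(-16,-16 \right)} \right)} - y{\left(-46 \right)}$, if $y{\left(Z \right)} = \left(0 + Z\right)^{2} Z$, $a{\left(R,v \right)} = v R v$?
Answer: $\frac{49830557}{512} \approx 97325.0$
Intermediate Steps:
$M{\left(W,Y \right)} = \frac{11 + Y}{W + Y}$
$a{\left(R,v \right)} = R v^{2}$ ($a{\left(R,v \right)} = R v v = R v^{2}$)
$y{\left(Z \right)} = Z^{3}$ ($y{\left(Z \right)} = Z^{2} Z = Z^{3}$)
$a{\left(-438,M{\left(-16,-16 \right)} \right)} - y{\left(-46 \right)} = - 438 \left(\frac{11 - 16}{-16 - 16}\right)^{2} - \left(-46\right)^{3} = - 438 \left(\frac{1}{-32} \left(-5\right)\right)^{2} - -97336 = - 438 \left(\left(- \frac{1}{32}\right) \left(-5\right)\right)^{2} + 97336 = - 438 \left(\frac{5}{32}\right)^{2} + 97336 = \left(-438\right) \frac{25}{1024} + 97336 = - \frac{5475}{512} + 97336 = \frac{49830557}{512}$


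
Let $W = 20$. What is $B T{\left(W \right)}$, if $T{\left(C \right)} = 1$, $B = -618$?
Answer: $-618$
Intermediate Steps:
$B T{\left(W \right)} = \left(-618\right) 1 = -618$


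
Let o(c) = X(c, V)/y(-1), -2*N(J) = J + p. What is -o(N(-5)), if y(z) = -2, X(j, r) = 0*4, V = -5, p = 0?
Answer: 0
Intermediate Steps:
X(j, r) = 0
N(J) = -J/2 (N(J) = -(J + 0)/2 = -J/2)
o(c) = 0 (o(c) = 0/(-2) = 0*(-1/2) = 0)
-o(N(-5)) = -1*0 = 0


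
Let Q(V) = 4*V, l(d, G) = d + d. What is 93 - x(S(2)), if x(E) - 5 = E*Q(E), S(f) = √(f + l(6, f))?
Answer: 32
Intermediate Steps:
l(d, G) = 2*d
S(f) = √(12 + f) (S(f) = √(f + 2*6) = √(f + 12) = √(12 + f))
x(E) = 5 + 4*E² (x(E) = 5 + E*(4*E) = 5 + 4*E²)
93 - x(S(2)) = 93 - (5 + 4*(√(12 + 2))²) = 93 - (5 + 4*(√14)²) = 93 - (5 + 4*14) = 93 - (5 + 56) = 93 - 1*61 = 93 - 61 = 32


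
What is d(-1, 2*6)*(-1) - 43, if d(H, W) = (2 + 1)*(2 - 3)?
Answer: -40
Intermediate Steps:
d(H, W) = -3 (d(H, W) = 3*(-1) = -3)
d(-1, 2*6)*(-1) - 43 = -3*(-1) - 43 = 3 - 43 = -40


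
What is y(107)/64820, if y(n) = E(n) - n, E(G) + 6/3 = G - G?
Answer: -109/64820 ≈ -0.0016816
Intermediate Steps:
E(G) = -2 (E(G) = -2 + (G - G) = -2 + 0 = -2)
y(n) = -2 - n
y(107)/64820 = (-2 - 1*107)/64820 = (-2 - 107)*(1/64820) = -109*1/64820 = -109/64820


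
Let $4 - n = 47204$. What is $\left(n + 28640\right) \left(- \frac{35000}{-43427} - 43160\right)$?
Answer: $\frac{34786531379200}{43427} \approx 8.0103 \cdot 10^{8}$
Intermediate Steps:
$n = -47200$ ($n = 4 - 47204 = -47200$)
$\left(n + 28640\right) \left(- \frac{35000}{-43427} - 43160\right) = \left(-47200 + 28640\right) \left(- \frac{35000}{-43427} - 43160\right) = - 18560 \left(\left(-35000\right) \left(- \frac{1}{43427}\right) - 43160\right) = - 18560 \left(\frac{35000}{43427} - 43160\right) = \left(-18560\right) \left(- \frac{1874274320}{43427}\right) = \frac{34786531379200}{43427}$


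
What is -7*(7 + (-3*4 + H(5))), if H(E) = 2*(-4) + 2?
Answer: 77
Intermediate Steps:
H(E) = -6 (H(E) = -8 + 2 = -6)
-7*(7 + (-3*4 + H(5))) = -7*(7 + (-3*4 - 6)) = -7*(7 + (-12 - 6)) = -7*(7 - 18) = -7*(-11) = 77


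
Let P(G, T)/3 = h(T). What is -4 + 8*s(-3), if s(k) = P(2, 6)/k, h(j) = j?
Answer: -52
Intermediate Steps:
P(G, T) = 3*T
s(k) = 18/k (s(k) = (3*6)/k = 18/k)
-4 + 8*s(-3) = -4 + 8*(18/(-3)) = -4 + 8*(18*(-1/3)) = -4 + 8*(-6) = -4 - 48 = -52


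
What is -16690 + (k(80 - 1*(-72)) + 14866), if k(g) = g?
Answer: -1672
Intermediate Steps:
-16690 + (k(80 - 1*(-72)) + 14866) = -16690 + ((80 - 1*(-72)) + 14866) = -16690 + ((80 + 72) + 14866) = -16690 + (152 + 14866) = -16690 + 15018 = -1672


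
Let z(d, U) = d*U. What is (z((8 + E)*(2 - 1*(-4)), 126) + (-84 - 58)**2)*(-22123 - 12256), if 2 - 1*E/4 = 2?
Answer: -901142348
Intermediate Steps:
E = 0 (E = 8 - 4*2 = 8 - 8 = 0)
z(d, U) = U*d
(z((8 + E)*(2 - 1*(-4)), 126) + (-84 - 58)**2)*(-22123 - 12256) = (126*((8 + 0)*(2 - 1*(-4))) + (-84 - 58)**2)*(-22123 - 12256) = (126*(8*(2 + 4)) + (-142)**2)*(-34379) = (126*(8*6) + 20164)*(-34379) = (126*48 + 20164)*(-34379) = (6048 + 20164)*(-34379) = 26212*(-34379) = -901142348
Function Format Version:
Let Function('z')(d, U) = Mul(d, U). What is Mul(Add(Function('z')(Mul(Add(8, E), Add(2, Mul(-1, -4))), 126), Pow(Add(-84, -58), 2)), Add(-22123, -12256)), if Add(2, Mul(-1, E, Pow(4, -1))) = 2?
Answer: -901142348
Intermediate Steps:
E = 0 (E = Add(8, Mul(-4, 2)) = Add(8, -8) = 0)
Function('z')(d, U) = Mul(U, d)
Mul(Add(Function('z')(Mul(Add(8, E), Add(2, Mul(-1, -4))), 126), Pow(Add(-84, -58), 2)), Add(-22123, -12256)) = Mul(Add(Mul(126, Mul(Add(8, 0), Add(2, Mul(-1, -4)))), Pow(Add(-84, -58), 2)), Add(-22123, -12256)) = Mul(Add(Mul(126, Mul(8, Add(2, 4))), Pow(-142, 2)), -34379) = Mul(Add(Mul(126, Mul(8, 6)), 20164), -34379) = Mul(Add(Mul(126, 48), 20164), -34379) = Mul(Add(6048, 20164), -34379) = Mul(26212, -34379) = -901142348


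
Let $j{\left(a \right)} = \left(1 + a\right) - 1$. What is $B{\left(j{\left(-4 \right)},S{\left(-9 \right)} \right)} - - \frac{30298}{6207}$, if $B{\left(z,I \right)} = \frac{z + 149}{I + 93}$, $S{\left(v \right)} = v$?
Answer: $\frac{382783}{57932} \approx 6.6075$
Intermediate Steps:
$j{\left(a \right)} = a$
$B{\left(z,I \right)} = \frac{149 + z}{93 + I}$
$B{\left(j{\left(-4 \right)},S{\left(-9 \right)} \right)} - - \frac{30298}{6207} = \frac{149 - 4}{93 - 9} - - \frac{30298}{6207} = \frac{1}{84} \cdot 145 - \left(-30298\right) \frac{1}{6207} = \frac{1}{84} \cdot 145 - - \frac{30298}{6207} = \frac{145}{84} + \frac{30298}{6207} = \frac{382783}{57932}$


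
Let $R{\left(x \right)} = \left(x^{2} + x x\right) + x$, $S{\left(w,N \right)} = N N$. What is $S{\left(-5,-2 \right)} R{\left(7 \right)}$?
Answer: $420$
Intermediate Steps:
$S{\left(w,N \right)} = N^{2}$
$R{\left(x \right)} = x + 2 x^{2}$ ($R{\left(x \right)} = \left(x^{2} + x^{2}\right) + x = 2 x^{2} + x = x + 2 x^{2}$)
$S{\left(-5,-2 \right)} R{\left(7 \right)} = \left(-2\right)^{2} \cdot 7 \left(1 + 2 \cdot 7\right) = 4 \cdot 7 \left(1 + 14\right) = 4 \cdot 7 \cdot 15 = 4 \cdot 105 = 420$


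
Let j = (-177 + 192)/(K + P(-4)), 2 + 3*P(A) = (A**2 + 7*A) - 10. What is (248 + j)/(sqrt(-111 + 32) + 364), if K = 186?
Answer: 8036938/11799175 - 44159*I*sqrt(79)/23598350 ≈ 0.68114 - 0.016632*I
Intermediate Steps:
P(A) = -4 + A**2/3 + 7*A/3 (P(A) = -2/3 + ((A**2 + 7*A) - 10)/3 = -2/3 + (-10 + A**2 + 7*A)/3 = -2/3 + (-10/3 + A**2/3 + 7*A/3) = -4 + A**2/3 + 7*A/3)
j = 15/178 (j = (-177 + 192)/(186 + (-4 + (1/3)*(-4)**2 + (7/3)*(-4))) = 15/(186 + (-4 + (1/3)*16 - 28/3)) = 15/(186 + (-4 + 16/3 - 28/3)) = 15/(186 - 8) = 15/178 ≈ 0.084270)
(248 + j)/(sqrt(-111 + 32) + 364) = (248 + 15/178)/(sqrt(-111 + 32) + 364) = 44159/(178*(sqrt(-79) + 364)) = 44159/(178*(I*sqrt(79) + 364)) = 44159/(178*(364 + I*sqrt(79)))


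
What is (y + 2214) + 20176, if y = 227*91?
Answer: 43047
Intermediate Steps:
y = 20657
(y + 2214) + 20176 = (20657 + 2214) + 20176 = 22871 + 20176 = 43047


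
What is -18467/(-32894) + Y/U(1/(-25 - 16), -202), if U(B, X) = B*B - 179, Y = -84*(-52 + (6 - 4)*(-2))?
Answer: -127275060845/4948869406 ≈ -25.718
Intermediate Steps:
Y = 4704 (Y = -84*(-52 + 2*(-2)) = -84*(-52 - 4) = -84*(-56) = 4704)
U(B, X) = -179 + B**2 (U(B, X) = B**2 - 179 = -179 + B**2)
-18467/(-32894) + Y/U(1/(-25 - 16), -202) = -18467/(-32894) + 4704/(-179 + (1/(-25 - 16))**2) = -18467*(-1/32894) + 4704/(-179 + (1/(-41))**2) = 18467/32894 + 4704/(-179 + (-1/41)**2) = 18467/32894 + 4704/(-179 + 1/1681) = 18467/32894 + 4704/(-300898/1681) = 18467/32894 + 4704*(-1681/300898) = 18467/32894 - 3953712/150449 = -127275060845/4948869406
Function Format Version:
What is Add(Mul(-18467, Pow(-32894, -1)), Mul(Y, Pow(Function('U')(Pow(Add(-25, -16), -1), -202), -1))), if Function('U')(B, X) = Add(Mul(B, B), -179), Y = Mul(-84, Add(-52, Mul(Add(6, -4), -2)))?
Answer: Rational(-127275060845, 4948869406) ≈ -25.718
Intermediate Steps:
Y = 4704 (Y = Mul(-84, Add(-52, Mul(2, -2))) = Mul(-84, Add(-52, -4)) = Mul(-84, -56) = 4704)
Function('U')(B, X) = Add(-179, Pow(B, 2)) (Function('U')(B, X) = Add(Pow(B, 2), -179) = Add(-179, Pow(B, 2)))
Add(Mul(-18467, Pow(-32894, -1)), Mul(Y, Pow(Function('U')(Pow(Add(-25, -16), -1), -202), -1))) = Add(Mul(-18467, Pow(-32894, -1)), Mul(4704, Pow(Add(-179, Pow(Pow(Add(-25, -16), -1), 2)), -1))) = Add(Mul(-18467, Rational(-1, 32894)), Mul(4704, Pow(Add(-179, Pow(Pow(-41, -1), 2)), -1))) = Add(Rational(18467, 32894), Mul(4704, Pow(Add(-179, Pow(Rational(-1, 41), 2)), -1))) = Add(Rational(18467, 32894), Mul(4704, Pow(Add(-179, Rational(1, 1681)), -1))) = Add(Rational(18467, 32894), Mul(4704, Pow(Rational(-300898, 1681), -1))) = Add(Rational(18467, 32894), Mul(4704, Rational(-1681, 300898))) = Add(Rational(18467, 32894), Rational(-3953712, 150449)) = Rational(-127275060845, 4948869406)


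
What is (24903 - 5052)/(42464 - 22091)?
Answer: 6617/6791 ≈ 0.97438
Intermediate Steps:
(24903 - 5052)/(42464 - 22091) = 19851/20373 = 19851*(1/20373) = 6617/6791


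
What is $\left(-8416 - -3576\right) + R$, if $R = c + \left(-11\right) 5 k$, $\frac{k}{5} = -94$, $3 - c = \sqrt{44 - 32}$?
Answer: $21013 - 2 \sqrt{3} \approx 21010.0$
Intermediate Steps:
$c = 3 - 2 \sqrt{3}$ ($c = 3 - \sqrt{44 - 32} = 3 - \sqrt{12} = 3 - 2 \sqrt{3} \approx -0.4641$)
$k = -470$ ($k = 5 \left(-94\right) = -470$)
$R = 25853 - 2 \sqrt{3}$ ($R = \left(3 - 2 \sqrt{3}\right) + \left(-11\right) 5 \left(-470\right) = \left(3 - 2 \sqrt{3}\right) - -25850 = \left(3 - 2 \sqrt{3}\right) + 25850 = 25853 - 2 \sqrt{3} \approx 25850.0$)
$\left(-8416 - -3576\right) + R = \left(-8416 - -3576\right) + \left(25853 - 2 \sqrt{3}\right) = \left(-8416 + 3576\right) + \left(25853 - 2 \sqrt{3}\right) = -4840 + \left(25853 - 2 \sqrt{3}\right) = 21013 - 2 \sqrt{3}$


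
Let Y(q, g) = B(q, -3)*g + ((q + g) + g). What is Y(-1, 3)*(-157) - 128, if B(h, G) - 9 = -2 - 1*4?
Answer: -2326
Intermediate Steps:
B(h, G) = 3 (B(h, G) = 9 + (-2 - 1*4) = 9 + (-2 - 4) = 9 - 6 = 3)
Y(q, g) = q + 5*g (Y(q, g) = 3*g + ((q + g) + g) = 3*g + ((g + q) + g) = 3*g + (q + 2*g) = q + 5*g)
Y(-1, 3)*(-157) - 128 = (-1 + 5*3)*(-157) - 128 = (-1 + 15)*(-157) - 128 = 14*(-157) - 128 = -2198 - 128 = -2326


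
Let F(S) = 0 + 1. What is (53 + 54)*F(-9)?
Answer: 107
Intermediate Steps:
F(S) = 1
(53 + 54)*F(-9) = (53 + 54)*1 = 107*1 = 107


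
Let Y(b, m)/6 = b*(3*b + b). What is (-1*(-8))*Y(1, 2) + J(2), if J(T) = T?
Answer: 194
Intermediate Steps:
Y(b, m) = 24*b² (Y(b, m) = 6*(b*(3*b + b)) = 6*(b*(4*b)) = 6*(4*b²) = 24*b²)
(-1*(-8))*Y(1, 2) + J(2) = (-1*(-8))*(24*1²) + 2 = 8*(24*1) + 2 = 8*24 + 2 = 192 + 2 = 194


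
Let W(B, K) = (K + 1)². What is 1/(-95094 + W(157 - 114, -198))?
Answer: -1/56285 ≈ -1.7767e-5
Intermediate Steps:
W(B, K) = (1 + K)²
1/(-95094 + W(157 - 114, -198)) = 1/(-95094 + (1 - 198)²) = 1/(-95094 + (-197)²) = 1/(-95094 + 38809) = 1/(-56285) = -1/56285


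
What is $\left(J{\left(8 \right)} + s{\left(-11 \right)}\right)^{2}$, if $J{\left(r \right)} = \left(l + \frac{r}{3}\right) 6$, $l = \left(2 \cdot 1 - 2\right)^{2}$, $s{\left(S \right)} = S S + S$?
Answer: $15876$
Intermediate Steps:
$s{\left(S \right)} = S + S^{2}$ ($s{\left(S \right)} = S^{2} + S = S + S^{2}$)
$l = 0$ ($l = \left(2 - 2\right)^{2} = 0^{2} = 0$)
$J{\left(r \right)} = 2 r$ ($J{\left(r \right)} = \left(0 + \frac{r}{3}\right) 6 = \frac{r}{3} \cdot 6 = 2 r$)
$\left(J{\left(8 \right)} + s{\left(-11 \right)}\right)^{2} = \left(2 \cdot 8 - 11 \left(1 - 11\right)\right)^{2} = \left(16 - -110\right)^{2} = \left(16 + 110\right)^{2} = 126^{2} = 15876$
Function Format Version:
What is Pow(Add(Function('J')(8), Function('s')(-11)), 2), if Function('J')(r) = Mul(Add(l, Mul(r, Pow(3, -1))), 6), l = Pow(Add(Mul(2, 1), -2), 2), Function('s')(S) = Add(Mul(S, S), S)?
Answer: 15876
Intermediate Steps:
Function('s')(S) = Add(S, Pow(S, 2)) (Function('s')(S) = Add(Pow(S, 2), S) = Add(S, Pow(S, 2)))
l = 0 (l = Pow(Add(2, -2), 2) = Pow(0, 2) = 0)
Function('J')(r) = Mul(2, r) (Function('J')(r) = Mul(Add(0, Mul(r, Pow(3, -1))), 6) = Mul(Add(0, Mul(r, Rational(1, 3))), 6) = Mul(Add(0, Mul(Rational(1, 3), r)), 6) = Mul(Mul(Rational(1, 3), r), 6) = Mul(2, r))
Pow(Add(Function('J')(8), Function('s')(-11)), 2) = Pow(Add(Mul(2, 8), Mul(-11, Add(1, -11))), 2) = Pow(Add(16, Mul(-11, -10)), 2) = Pow(Add(16, 110), 2) = Pow(126, 2) = 15876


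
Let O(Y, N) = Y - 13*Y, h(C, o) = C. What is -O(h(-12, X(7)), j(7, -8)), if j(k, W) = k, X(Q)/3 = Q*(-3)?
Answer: -144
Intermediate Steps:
X(Q) = -9*Q (X(Q) = 3*(Q*(-3)) = 3*(-3*Q) = -9*Q)
O(Y, N) = -12*Y
-O(h(-12, X(7)), j(7, -8)) = -(-12)*(-12) = -1*144 = -144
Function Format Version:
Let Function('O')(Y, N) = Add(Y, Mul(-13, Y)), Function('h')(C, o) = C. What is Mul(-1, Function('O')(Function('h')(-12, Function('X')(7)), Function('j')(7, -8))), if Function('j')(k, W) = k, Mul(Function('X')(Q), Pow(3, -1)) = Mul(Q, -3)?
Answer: -144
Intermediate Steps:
Function('X')(Q) = Mul(-9, Q) (Function('X')(Q) = Mul(3, Mul(Q, -3)) = Mul(3, Mul(-3, Q)) = Mul(-9, Q))
Function('O')(Y, N) = Mul(-12, Y)
Mul(-1, Function('O')(Function('h')(-12, Function('X')(7)), Function('j')(7, -8))) = Mul(-1, Mul(-12, -12)) = Mul(-1, 144) = -144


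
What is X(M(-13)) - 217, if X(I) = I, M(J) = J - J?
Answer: -217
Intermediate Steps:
M(J) = 0
X(M(-13)) - 217 = 0 - 217 = -217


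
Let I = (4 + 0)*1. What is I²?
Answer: 16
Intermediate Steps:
I = 4 (I = 4*1 = 4)
I² = 4² = 16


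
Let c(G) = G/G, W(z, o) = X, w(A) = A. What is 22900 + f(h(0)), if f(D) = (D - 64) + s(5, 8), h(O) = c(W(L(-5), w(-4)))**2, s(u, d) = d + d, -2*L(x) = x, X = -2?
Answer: 22853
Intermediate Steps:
L(x) = -x/2
s(u, d) = 2*d
W(z, o) = -2
c(G) = 1
h(O) = 1 (h(O) = 1**2 = 1)
f(D) = -48 + D (f(D) = (D - 64) + 2*8 = (-64 + D) + 16 = -48 + D)
22900 + f(h(0)) = 22900 + (-48 + 1) = 22900 - 47 = 22853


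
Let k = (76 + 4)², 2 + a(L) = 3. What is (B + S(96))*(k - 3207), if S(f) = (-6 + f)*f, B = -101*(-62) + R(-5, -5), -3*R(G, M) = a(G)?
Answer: 142743065/3 ≈ 4.7581e+7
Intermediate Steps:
a(L) = 1 (a(L) = -2 + 3 = 1)
R(G, M) = -⅓ (R(G, M) = -⅓*1 = -⅓)
k = 6400 (k = 80² = 6400)
B = 18785/3 (B = -101*(-62) - ⅓ = 6262 - ⅓ = 18785/3 ≈ 6261.7)
S(f) = f*(-6 + f)
(B + S(96))*(k - 3207) = (18785/3 + 96*(-6 + 96))*(6400 - 3207) = (18785/3 + 96*90)*3193 = (18785/3 + 8640)*3193 = (44705/3)*3193 = 142743065/3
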